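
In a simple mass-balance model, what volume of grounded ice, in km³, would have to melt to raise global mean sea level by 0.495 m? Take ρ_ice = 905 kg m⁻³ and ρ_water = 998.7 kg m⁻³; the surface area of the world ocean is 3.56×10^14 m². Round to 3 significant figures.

Required water volume = Δh × A = 0.495 m × 3.56×10^14 m² = 1.762×10^14 m³ = 1.762×10^5 km³.
Ice volume = water volume × ρ_w/ρ_ice = 1.762×10^5 × 998.7/905 = 1.94×10^5 km³.

≈ 1.94×10^5 km³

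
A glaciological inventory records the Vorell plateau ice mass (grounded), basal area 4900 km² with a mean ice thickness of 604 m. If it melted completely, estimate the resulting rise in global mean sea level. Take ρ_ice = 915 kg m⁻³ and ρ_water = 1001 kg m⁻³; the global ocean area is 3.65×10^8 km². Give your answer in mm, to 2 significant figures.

≈ 7.4 mm

Vorell: ice volume = 4900 km² × 604 m = 2960 km³; 2960 × (915/1001) = 2705 km³ of water.
Spread over 3.65×10^14 m² of ocean, Δh = 2.705×10^12 / 3.65×10^14 = 7.41×10^-3 m = 7.4 mm.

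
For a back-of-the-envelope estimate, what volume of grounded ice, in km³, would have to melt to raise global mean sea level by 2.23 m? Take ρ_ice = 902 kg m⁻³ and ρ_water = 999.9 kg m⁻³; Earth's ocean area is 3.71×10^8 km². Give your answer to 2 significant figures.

Required water volume = Δh × A = 2.23 m × 3.71×10^14 m² = 8.273×10^14 m³ = 8.273×10^5 km³.
Ice volume = water volume × ρ_w/ρ_ice = 8.273×10^5 × 999.9/902 = 9.2×10^5 km³.

≈ 9.2×10^5 km³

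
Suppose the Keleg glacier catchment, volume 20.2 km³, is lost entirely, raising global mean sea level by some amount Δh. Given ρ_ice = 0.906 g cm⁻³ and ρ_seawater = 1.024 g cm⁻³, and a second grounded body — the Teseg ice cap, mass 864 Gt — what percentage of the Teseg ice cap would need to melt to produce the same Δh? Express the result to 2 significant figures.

Equal sea-level rise means equal mass of meltwater, i.e. equal mass of ice lost.
Ice mass of Keleg: 1.830×10^13 kg; ice mass of Teseg: 8.640×10^14 kg.
Fraction required = 1.830×10^13 / 8.640×10^14 = 0.0212 → 2.1 %.

≈ 2.1 %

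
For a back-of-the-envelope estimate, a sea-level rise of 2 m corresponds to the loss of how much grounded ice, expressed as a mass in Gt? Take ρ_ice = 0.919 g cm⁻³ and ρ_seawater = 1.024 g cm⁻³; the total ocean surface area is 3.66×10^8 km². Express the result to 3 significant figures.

≈ 7.50×10^5 Gt

Required water volume = Δh × A = 2 m × 3.66×10^14 m² = 7.320×10^14 m³.
ρ_w = 1.024 g cm⁻³ = 1024 kg m⁻³, so the mass of water = 7.320×10^14 m³ × 1024 kg m⁻³ = 7.496×10^17 kg = 7.50×10^5 Gt (and the same mass of ice, by conservation).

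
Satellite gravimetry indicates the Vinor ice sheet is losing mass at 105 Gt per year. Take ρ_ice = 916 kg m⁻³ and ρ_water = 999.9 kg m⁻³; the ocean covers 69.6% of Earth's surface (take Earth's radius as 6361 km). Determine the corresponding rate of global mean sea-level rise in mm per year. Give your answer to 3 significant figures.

ρ_w = 999.9 kg m⁻³. Annual water volume added = 105 Gt / ρ_w = 1.050×10^14 kg / 999.9 kg m⁻³ = 1.050×10^11 m³.
Δh per year = 1.050×10^11 / 3.54×10^14 = 2.97×10^-4 m = 0.297 mm.

≈ 0.297 mm/yr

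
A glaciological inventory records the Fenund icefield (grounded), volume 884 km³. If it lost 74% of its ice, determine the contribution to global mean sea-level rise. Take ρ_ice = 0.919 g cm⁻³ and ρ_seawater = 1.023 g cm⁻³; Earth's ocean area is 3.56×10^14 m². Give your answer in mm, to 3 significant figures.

≈ 1.65 mm

Fenund: 0.74 × 884 km³ × (919/1023) = 587.7 km³ of water.
Spread over 3.56×10^14 m² of ocean, Δh = 5.877×10^11 / 3.56×10^14 = 1.65×10^-3 m = 1.65 mm.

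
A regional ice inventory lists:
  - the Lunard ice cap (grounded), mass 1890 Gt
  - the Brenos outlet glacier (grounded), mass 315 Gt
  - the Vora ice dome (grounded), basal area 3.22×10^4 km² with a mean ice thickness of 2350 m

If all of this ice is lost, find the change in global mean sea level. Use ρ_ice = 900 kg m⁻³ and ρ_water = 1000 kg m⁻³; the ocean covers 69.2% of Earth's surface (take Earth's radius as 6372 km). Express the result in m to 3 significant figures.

Lunard: 1890 Gt = 1.890×10^15 kg; dividing by ρ_w = 1000 kg m⁻³ gives 1.890×10^12 m³ of water.
Brenos: 315 Gt = 3.150×10^14 kg; dividing by ρ_w = 1000 kg m⁻³ gives 3.150×10^11 m³ of water.
Vora: ice volume = 3.22×10^4 km² × 2350 m = 7.567×10^4 km³; 7.567×10^4 × (900/1000) = 6.810×10^4 km³ of water.
Total added water ≈ 7.031×10^13 m³ over 3.53×10^14 m² → Δh = 0.199 m.

≈ 0.199 m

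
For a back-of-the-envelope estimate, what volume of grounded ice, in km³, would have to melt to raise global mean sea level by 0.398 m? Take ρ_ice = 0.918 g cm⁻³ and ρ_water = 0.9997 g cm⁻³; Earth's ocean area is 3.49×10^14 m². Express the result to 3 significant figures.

≈ 1.51×10^5 km³

Required water volume = Δh × A = 0.398 m × 3.49×10^14 m² = 1.389×10^14 m³ = 1.389×10^5 km³.
Ice volume = water volume × ρ_w/ρ_ice = 1.389×10^5 × 999.7/918 = 1.51×10^5 km³.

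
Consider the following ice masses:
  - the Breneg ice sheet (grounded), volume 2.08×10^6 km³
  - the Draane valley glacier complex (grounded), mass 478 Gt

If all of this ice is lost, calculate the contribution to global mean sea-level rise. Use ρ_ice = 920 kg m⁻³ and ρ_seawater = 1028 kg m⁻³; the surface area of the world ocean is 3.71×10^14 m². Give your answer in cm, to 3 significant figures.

≈ 502 cm

Breneg: 2.08×10^6 km³ × (920/1028) = 1.861×10^6 km³ of water.
Draane: 478 Gt = 4.780×10^14 kg; dividing by ρ_w = 1028 kg m⁻³ gives 4.650×10^11 m³ of water.
Total added water ≈ 1.862×10^15 m³ over 3.71×10^14 m² → Δh = 5.02 m = 502 cm.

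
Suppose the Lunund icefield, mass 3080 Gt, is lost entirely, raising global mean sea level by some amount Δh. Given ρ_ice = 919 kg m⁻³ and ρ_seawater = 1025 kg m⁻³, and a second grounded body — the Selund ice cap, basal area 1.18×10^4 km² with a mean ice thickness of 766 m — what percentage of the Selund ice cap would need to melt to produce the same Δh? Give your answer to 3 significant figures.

Equal sea-level rise means equal mass of meltwater, i.e. equal mass of ice lost.
Ice mass of Lunund: 3.080×10^15 kg; ice mass of Selund: 8.307×10^15 kg.
Fraction required = 3.080×10^15 / 8.307×10^15 = 0.371 → 37.1 %.

≈ 37.1 %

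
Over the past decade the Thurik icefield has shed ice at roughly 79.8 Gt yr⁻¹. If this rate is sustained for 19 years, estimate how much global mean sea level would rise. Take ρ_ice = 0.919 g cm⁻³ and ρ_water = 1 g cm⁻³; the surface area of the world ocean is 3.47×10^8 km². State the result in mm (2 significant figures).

Total mass lost = 79.8 Gt/yr × 19 yr = 1516 Gt = 1.516×10^15 kg.
ρ_w = 1 g cm⁻³ = 1000 kg m⁻³, so water volume = 1.516×10^15 / 1000 = 1.516×10^12 m³.
Δh = 1.516×10^12 / 3.47×10^14 = 4.37×10^-3 m = 4.4 mm.

≈ 4.4 mm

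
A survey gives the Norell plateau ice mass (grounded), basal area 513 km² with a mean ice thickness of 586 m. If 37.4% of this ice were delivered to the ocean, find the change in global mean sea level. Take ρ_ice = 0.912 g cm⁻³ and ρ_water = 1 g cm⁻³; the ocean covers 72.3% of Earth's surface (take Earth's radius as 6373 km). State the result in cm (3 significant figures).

≈ 0.0278 cm

Norell: ice volume = 513 km² × 586 m = 300.6 km³; 0.374 × 300.6 × (912/1000) = 102.5 km³ of water.
Spread over 3.69×10^14 m² of ocean, Δh = 1.025×10^11 / 3.69×10^14 = 2.78×10^-4 m = 0.0278 cm.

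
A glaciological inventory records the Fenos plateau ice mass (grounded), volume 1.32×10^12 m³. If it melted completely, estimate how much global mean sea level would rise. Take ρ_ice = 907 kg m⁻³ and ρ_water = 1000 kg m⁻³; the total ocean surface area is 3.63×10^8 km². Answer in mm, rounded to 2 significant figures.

≈ 3.3 mm

Fenos: 1.32×10^12 m³ × (907/1000) = 1.197×10^12 m³ of water.
Spread over 3.63×10^14 m² of ocean, Δh = 1.197×10^12 / 3.63×10^14 = 3.30×10^-3 m = 3.3 mm.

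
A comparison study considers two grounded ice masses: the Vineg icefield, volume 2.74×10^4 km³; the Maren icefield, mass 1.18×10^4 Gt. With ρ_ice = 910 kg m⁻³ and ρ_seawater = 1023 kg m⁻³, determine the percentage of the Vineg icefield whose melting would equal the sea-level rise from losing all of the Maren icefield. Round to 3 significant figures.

≈ 47.3 %

Equal sea-level rise means equal mass of meltwater, i.e. equal mass of ice lost.
Ice mass of Maren: 1.180×10^16 kg; ice mass of Vineg: 2.493×10^16 kg.
Fraction required = 1.180×10^16 / 2.493×10^16 = 0.473 → 47.3 %.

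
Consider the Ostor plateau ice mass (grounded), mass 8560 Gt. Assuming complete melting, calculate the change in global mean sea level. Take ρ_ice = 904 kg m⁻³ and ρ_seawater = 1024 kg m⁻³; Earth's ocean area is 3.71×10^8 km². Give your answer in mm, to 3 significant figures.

≈ 22.5 mm

Ostor: 8560 Gt = 8.560×10^15 kg; dividing by ρ_w = 1024 kg m⁻³ gives 8.359×10^12 m³ of water.
Spread over 3.71×10^14 m² of ocean, Δh = 8.359×10^12 / 3.71×10^14 = 0.0225 m = 22.5 mm.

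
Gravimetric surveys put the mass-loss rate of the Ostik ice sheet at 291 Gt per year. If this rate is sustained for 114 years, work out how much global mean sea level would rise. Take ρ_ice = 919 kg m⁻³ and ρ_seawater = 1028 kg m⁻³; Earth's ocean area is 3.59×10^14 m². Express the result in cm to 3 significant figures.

≈ 8.99 cm

Total mass lost = 291 Gt/yr × 114 yr = 3.317×10^4 Gt = 3.317×10^16 kg.
ρ_w = 1028 kg m⁻³, so water volume = 3.317×10^16 / 1028 = 3.227×10^13 m³.
Δh = 3.227×10^13 / 3.59×10^14 = 0.0899 m = 8.99 cm.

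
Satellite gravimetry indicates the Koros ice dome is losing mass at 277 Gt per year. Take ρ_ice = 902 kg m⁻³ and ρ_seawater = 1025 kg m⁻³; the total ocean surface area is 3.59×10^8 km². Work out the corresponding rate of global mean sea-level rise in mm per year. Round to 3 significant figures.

≈ 0.753 mm/yr

ρ_w = 1025 kg m⁻³. Annual water volume added = 277 Gt / ρ_w = 2.770×10^14 kg / 1025 kg m⁻³ = 2.702×10^11 m³.
Δh per year = 2.702×10^11 / 3.59×10^14 = 7.53×10^-4 m = 0.753 mm.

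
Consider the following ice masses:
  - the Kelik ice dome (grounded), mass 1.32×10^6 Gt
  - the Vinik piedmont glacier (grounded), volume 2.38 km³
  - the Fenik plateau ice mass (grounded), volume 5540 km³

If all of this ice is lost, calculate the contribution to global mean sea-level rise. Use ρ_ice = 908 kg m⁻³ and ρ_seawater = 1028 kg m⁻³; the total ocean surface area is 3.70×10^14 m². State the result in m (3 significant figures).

Kelik: 1.32×10^6 Gt = 1.320×10^18 kg; dividing by ρ_w = 1028 kg m⁻³ gives 1.284×10^15 m³ of water.
Vinik: 2.38 km³ × (908/1028) = 2.102 km³ of water.
Fenik: 5540 km³ × (908/1028) = 4893 km³ of water.
Total added water ≈ 1.289×10^15 m³ over 3.70×10^14 m² → Δh = 3.48 m.

≈ 3.48 m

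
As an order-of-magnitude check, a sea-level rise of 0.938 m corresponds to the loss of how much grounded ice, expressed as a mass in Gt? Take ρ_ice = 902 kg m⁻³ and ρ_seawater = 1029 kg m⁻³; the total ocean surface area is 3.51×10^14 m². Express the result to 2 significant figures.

≈ 3.4×10^5 Gt

Required water volume = Δh × A = 0.938 m × 3.51×10^14 m² = 3.292×10^14 m³.
ρ_w = 1029 kg m⁻³, so the mass of water = 3.292×10^14 m³ × 1029 kg m⁻³ = 3.388×10^17 kg = 3.4×10^5 Gt (and the same mass of ice, by conservation).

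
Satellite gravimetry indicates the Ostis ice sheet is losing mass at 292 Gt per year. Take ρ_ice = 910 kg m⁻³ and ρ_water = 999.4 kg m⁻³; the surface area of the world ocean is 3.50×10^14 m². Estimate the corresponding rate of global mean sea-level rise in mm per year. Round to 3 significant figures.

≈ 0.835 mm/yr

ρ_w = 999.4 kg m⁻³. Annual water volume added = 292 Gt / ρ_w = 2.920×10^14 kg / 999.4 kg m⁻³ = 2.922×10^11 m³.
Δh per year = 2.922×10^11 / 3.50×10^14 = 8.35×10^-4 m = 0.835 mm.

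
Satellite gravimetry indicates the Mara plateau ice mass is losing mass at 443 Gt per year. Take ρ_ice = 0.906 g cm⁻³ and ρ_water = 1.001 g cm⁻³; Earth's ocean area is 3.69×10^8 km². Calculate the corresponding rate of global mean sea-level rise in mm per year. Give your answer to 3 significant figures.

ρ_w = 1.001 g cm⁻³ = 1001 kg m⁻³. Annual water volume added = 443 Gt / ρ_w = 4.430×10^14 kg / 1001 kg m⁻³ = 4.426×10^11 m³.
Δh per year = 4.426×10^11 / 3.69×10^14 = 1.20×10^-3 m = 1.20 mm.

≈ 1.20 mm/yr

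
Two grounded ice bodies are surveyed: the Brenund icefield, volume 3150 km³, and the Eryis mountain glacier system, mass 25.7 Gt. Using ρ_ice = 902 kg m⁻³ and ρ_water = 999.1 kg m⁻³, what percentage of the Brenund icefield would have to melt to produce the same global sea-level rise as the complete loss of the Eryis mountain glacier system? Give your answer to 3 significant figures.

Equal sea-level rise means equal mass of meltwater, i.e. equal mass of ice lost.
Ice mass of Eryis: 2.570×10^13 kg; ice mass of Brenund: 2.841×10^15 kg.
Fraction required = 2.570×10^13 / 2.841×10^15 = 9.05×10^-3 → 0.905 %.

≈ 0.905 %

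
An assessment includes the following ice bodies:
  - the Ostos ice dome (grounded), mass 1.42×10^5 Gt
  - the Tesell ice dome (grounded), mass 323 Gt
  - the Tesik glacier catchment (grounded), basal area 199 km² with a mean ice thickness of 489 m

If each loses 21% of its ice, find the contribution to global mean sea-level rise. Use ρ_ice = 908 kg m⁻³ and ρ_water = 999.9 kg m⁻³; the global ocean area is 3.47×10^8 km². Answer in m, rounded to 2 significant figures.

Ostos: 0.21 × 1.42×10^5 Gt = 2.982×10^16 kg; dividing by ρ_w = 999.9 kg m⁻³ gives 2.982×10^13 m³ of water.
Tesell: 0.21 × 323 Gt = 6.783×10^13 kg; dividing by ρ_w = 999.9 kg m⁻³ gives 6.784×10^10 m³ of water.
Tesik: ice volume = 199 km² × 489 m = 97.31 km³; 0.21 × 97.31 × (908/999.9) = 18.56 km³ of water.
Total added water ≈ 2.991×10^13 m³ over 3.47×10^14 m² → Δh = 0.0862 m.

≈ 0.086 m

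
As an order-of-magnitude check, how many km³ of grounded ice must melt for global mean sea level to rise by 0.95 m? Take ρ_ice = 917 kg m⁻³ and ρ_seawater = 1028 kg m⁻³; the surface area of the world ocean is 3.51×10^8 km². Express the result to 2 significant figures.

≈ 3.7×10^5 km³

Required water volume = Δh × A = 0.95 m × 3.51×10^14 m² = 3.334×10^14 m³ = 3.334×10^5 km³.
Ice volume = water volume × ρ_w/ρ_ice = 3.334×10^5 × 1028/917 = 3.7×10^5 km³.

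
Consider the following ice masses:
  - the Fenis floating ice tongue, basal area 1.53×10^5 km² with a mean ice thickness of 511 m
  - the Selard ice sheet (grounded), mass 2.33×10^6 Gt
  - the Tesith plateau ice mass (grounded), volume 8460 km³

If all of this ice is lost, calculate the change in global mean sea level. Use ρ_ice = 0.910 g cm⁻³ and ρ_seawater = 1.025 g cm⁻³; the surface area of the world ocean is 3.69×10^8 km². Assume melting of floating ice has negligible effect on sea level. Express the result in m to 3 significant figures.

The Fenis floating ice tongue is floating and already displaces its own weight of water, so its melt adds essentially nothing to sea level.
Selard: 2.33×10^6 Gt = 2.330×10^18 kg; dividing by ρ_w = 1.025 g cm⁻³ = 1025 kg m⁻³ gives 2.273×10^15 m³ of water.
Tesith: 8460 km³ × (910/1025) = 7511 km³ of water.
Total added water ≈ 2.281×10^15 m³ over 3.69×10^14 m² → Δh = 6.18 m.

≈ 6.18 m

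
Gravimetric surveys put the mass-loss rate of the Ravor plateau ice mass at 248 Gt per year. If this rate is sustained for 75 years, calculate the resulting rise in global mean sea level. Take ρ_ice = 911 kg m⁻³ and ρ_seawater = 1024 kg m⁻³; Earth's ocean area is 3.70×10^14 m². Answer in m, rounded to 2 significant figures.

≈ 0.049 m

Total mass lost = 248 Gt/yr × 75 yr = 1.860×10^4 Gt = 1.860×10^16 kg.
ρ_w = 1024 kg m⁻³, so water volume = 1.860×10^16 / 1024 = 1.816×10^13 m³.
Δh = 1.816×10^13 / 3.70×10^14 = 0.0491 m.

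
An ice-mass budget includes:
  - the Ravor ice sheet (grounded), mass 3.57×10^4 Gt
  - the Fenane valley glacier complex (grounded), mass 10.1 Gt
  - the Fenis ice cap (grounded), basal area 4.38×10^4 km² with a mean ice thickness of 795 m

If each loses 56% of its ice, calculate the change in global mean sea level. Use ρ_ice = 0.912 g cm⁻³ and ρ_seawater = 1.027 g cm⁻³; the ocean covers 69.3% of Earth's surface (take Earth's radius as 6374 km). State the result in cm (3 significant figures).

Ravor: 0.56 × 3.57×10^4 Gt = 1.999×10^16 kg; dividing by ρ_w = 1.027 g cm⁻³ = 1027 kg m⁻³ gives 1.947×10^13 m³ of water.
Fenane: 0.56 × 10.1 Gt = 5.656×10^12 kg; dividing by ρ_w = 1027 kg m⁻³ gives 5.507×10^9 m³ of water.
Fenis: ice volume = 4.38×10^4 km² × 795 m = 3.482×10^4 km³; 0.56 × 3.482×10^4 × (912/1027) = 1.732×10^4 km³ of water.
Total added water ≈ 3.679×10^13 m³ over 3.54×10^14 m² → Δh = 0.104 m = 10.4 cm.

≈ 10.4 cm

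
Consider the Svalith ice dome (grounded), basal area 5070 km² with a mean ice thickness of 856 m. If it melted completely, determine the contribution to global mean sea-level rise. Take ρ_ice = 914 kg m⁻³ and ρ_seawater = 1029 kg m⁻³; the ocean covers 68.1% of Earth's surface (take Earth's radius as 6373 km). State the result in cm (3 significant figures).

Svalith: ice volume = 5070 km² × 856 m = 4340 km³; 4340 × (914/1029) = 3855 km³ of water.
Spread over 3.48×10^14 m² of ocean, Δh = 3.855×10^12 / 3.48×10^14 = 0.0111 m = 1.11 cm.

≈ 1.11 cm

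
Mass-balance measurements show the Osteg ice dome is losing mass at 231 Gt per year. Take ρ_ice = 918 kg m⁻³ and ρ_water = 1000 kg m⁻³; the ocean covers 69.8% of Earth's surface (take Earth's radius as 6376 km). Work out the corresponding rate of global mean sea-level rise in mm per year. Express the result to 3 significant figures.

≈ 0.648 mm/yr

ρ_w = 1000 kg m⁻³. Annual water volume added = 231 Gt / ρ_w = 2.310×10^14 kg / 1000 kg m⁻³ = 2.310×10^11 m³.
Δh per year = 2.310×10^11 / 3.57×10^14 = 6.48×10^-4 m = 0.648 mm.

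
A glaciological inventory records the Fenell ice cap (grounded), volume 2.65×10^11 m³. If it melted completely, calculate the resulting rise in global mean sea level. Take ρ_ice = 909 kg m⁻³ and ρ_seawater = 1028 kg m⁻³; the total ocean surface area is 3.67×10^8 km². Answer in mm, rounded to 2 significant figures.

≈ 0.64 mm

Fenell: 2.65×10^11 m³ × (909/1028) = 2.343×10^11 m³ of water.
Spread over 3.67×10^14 m² of ocean, Δh = 2.343×10^11 / 3.67×10^14 = 6.38×10^-4 m = 0.64 mm.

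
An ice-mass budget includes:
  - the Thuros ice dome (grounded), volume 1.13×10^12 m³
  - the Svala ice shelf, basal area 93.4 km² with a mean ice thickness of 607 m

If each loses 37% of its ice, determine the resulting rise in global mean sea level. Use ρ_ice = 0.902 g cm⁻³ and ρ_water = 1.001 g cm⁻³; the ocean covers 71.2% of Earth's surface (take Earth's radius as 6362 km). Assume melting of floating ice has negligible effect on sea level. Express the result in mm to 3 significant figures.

≈ 1.04 mm

Thuros: 0.37 × 1.13×10^12 m³ × (902/1001) = 3.767×10^11 m³ of water.
The Svala ice shelf is floating and already displaces its own weight of water, so its melt adds essentially nothing to sea level.
Total added water ≈ 3.767×10^11 m³ over 3.62×10^14 m² → Δh = 1.04×10^-3 m = 1.04 mm.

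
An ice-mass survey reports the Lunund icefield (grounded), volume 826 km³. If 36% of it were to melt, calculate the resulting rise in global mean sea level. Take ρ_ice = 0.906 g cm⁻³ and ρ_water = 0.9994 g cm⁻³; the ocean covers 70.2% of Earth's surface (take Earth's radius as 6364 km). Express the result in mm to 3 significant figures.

Lunund: 0.36 × 826 km³ × (906/999.4) = 269.6 km³ of water.
Spread over 3.57×10^14 m² of ocean, Δh = 2.696×10^11 / 3.57×10^14 = 7.55×10^-4 m = 0.755 mm.

≈ 0.755 mm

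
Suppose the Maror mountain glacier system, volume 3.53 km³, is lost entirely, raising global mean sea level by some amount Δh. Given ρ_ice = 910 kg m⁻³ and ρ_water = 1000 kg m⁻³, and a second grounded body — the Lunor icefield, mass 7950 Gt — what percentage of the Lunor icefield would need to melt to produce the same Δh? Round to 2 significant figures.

Equal sea-level rise means equal mass of meltwater, i.e. equal mass of ice lost.
Ice mass of Maror: 3.212×10^12 kg; ice mass of Lunor: 7.950×10^15 kg.
Fraction required = 3.212×10^12 / 7.950×10^15 = 4.04×10^-4 → 0.040 %.

≈ 0.040 %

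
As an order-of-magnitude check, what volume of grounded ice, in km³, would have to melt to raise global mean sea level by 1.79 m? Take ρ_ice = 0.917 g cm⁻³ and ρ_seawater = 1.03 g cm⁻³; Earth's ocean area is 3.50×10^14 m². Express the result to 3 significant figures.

≈ 7.04×10^5 km³

Required water volume = Δh × A = 1.79 m × 3.50×10^14 m² = 6.265×10^14 m³ = 6.265×10^5 km³.
Ice volume = water volume × ρ_w/ρ_ice = 6.265×10^5 × 1030/917 = 7.04×10^5 km³.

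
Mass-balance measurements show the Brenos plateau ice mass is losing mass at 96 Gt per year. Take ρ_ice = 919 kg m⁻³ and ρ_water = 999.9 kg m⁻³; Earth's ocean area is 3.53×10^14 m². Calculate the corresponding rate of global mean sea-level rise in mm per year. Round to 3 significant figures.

≈ 0.272 mm/yr

ρ_w = 999.9 kg m⁻³. Annual water volume added = 96 Gt / ρ_w = 9.600×10^13 kg / 999.9 kg m⁻³ = 9.601×10^10 m³.
Δh per year = 9.601×10^10 / 3.53×10^14 = 2.72×10^-4 m = 0.272 mm.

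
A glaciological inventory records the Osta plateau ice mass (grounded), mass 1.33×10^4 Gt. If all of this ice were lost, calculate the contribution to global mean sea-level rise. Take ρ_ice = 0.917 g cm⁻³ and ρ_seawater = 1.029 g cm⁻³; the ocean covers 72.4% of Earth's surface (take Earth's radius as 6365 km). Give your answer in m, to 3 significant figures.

≈ 0.0351 m

Osta: 1.33×10^4 Gt = 1.330×10^16 kg; dividing by ρ_w = 1.029 g cm⁻³ = 1029 kg m⁻³ gives 1.293×10^13 m³ of water.
Spread over 3.69×10^14 m² of ocean, Δh = 1.293×10^13 / 3.69×10^14 = 0.0351 m.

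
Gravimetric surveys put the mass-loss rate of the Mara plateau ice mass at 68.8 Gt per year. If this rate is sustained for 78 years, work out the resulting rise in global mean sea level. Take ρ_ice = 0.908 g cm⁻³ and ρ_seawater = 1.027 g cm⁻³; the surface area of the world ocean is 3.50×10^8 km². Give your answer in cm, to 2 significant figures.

≈ 1.5 cm

Total mass lost = 68.8 Gt/yr × 78 yr = 5366 Gt = 5.366×10^15 kg.
ρ_w = 1.027 g cm⁻³ = 1027 kg m⁻³, so water volume = 5.366×10^15 / 1027 = 5.225×10^12 m³.
Δh = 5.225×10^12 / 3.50×10^14 = 0.0149 m = 1.5 cm.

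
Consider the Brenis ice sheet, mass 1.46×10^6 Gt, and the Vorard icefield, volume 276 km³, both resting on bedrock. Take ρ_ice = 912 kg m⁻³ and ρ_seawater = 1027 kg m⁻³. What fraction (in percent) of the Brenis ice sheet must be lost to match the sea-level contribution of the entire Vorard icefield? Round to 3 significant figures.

≈ 0.0172 %

Equal sea-level rise means equal mass of meltwater, i.e. equal mass of ice lost.
Ice mass of Vorard: 2.517×10^14 kg; ice mass of Brenis: 1.460×10^18 kg.
Fraction required = 2.517×10^14 / 1.460×10^18 = 1.72×10^-4 → 0.0172 %.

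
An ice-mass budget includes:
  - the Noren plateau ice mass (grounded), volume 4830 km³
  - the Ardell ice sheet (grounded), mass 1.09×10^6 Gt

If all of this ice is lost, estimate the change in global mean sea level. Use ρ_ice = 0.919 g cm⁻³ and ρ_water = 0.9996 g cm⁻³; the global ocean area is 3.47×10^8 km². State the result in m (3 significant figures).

≈ 3.16 m

Noren: 4830 km³ × (919/999.6) = 4441 km³ of water.
Ardell: 1.09×10^6 Gt = 1.090×10^18 kg; dividing by ρ_w = 0.9996 g cm⁻³ = 999.6 kg m⁻³ gives 1.090×10^15 m³ of water.
Total added water ≈ 1.095×10^15 m³ over 3.47×10^14 m² → Δh = 3.16 m.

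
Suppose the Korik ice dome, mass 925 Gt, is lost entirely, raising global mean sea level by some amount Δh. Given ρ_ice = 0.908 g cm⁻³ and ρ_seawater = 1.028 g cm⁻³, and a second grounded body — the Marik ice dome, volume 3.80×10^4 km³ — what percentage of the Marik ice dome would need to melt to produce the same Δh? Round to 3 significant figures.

Equal sea-level rise means equal mass of meltwater, i.e. equal mass of ice lost.
Ice mass of Korik: 9.250×10^14 kg; ice mass of Marik: 3.450×10^16 kg.
Fraction required = 9.250×10^14 / 3.450×10^16 = 0.0268 → 2.68 %.

≈ 2.68 %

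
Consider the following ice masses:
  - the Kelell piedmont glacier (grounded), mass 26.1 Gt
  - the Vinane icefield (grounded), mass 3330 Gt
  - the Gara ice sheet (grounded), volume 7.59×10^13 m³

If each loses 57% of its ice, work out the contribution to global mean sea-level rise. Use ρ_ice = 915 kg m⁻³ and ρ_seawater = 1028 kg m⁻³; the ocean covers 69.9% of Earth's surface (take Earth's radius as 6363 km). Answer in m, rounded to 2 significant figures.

Kelell: 0.57 × 26.1 Gt = 1.488×10^13 kg; dividing by ρ_w = 1028 kg m⁻³ gives 1.447×10^10 m³ of water.
Vinane: 0.57 × 3330 Gt = 1.898×10^15 kg; dividing by ρ_w = 1028 kg m⁻³ gives 1.846×10^12 m³ of water.
Gara: 0.57 × 7.59×10^13 m³ × (915/1028) = 3.851×10^13 m³ of water.
Total added water ≈ 4.037×10^13 m³ over 3.56×10^14 m² → Δh = 0.114 m.

≈ 0.11 m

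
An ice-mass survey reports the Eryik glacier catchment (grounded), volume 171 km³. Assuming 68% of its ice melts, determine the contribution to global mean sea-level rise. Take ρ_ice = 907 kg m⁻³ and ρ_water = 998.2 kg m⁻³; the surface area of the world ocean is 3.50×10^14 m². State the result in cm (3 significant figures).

Eryik: 0.68 × 171 km³ × (907/998.2) = 105.7 km³ of water.
Spread over 3.50×10^14 m² of ocean, Δh = 1.057×10^11 / 3.50×10^14 = 3.02×10^-4 m = 0.0302 cm.

≈ 0.0302 cm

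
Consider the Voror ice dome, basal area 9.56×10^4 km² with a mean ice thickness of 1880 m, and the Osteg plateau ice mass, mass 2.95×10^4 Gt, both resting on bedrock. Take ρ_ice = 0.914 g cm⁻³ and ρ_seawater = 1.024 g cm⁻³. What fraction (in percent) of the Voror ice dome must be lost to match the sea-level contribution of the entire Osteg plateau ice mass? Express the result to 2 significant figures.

≈ 18 %

Equal sea-level rise means equal mass of meltwater, i.e. equal mass of ice lost.
Ice mass of Osteg: 2.950×10^16 kg; ice mass of Voror: 1.643×10^17 kg.
Fraction required = 2.950×10^16 / 1.643×10^17 = 0.180 → 18 %.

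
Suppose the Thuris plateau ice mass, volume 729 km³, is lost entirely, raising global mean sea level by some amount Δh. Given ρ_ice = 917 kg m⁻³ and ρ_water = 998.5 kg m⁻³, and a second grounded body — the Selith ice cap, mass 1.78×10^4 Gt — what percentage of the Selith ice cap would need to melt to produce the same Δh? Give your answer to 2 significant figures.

≈ 3.8 %

Equal sea-level rise means equal mass of meltwater, i.e. equal mass of ice lost.
Ice mass of Thuris: 6.685×10^14 kg; ice mass of Selith: 1.780×10^16 kg.
Fraction required = 6.685×10^14 / 1.780×10^16 = 0.0376 → 3.8 %.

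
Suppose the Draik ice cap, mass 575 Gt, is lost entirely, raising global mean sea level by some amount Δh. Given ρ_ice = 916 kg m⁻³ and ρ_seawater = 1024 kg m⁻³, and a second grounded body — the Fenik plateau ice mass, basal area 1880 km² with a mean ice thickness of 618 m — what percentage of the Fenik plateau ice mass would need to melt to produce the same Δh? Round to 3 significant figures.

≈ 54.0 %

Equal sea-level rise means equal mass of meltwater, i.e. equal mass of ice lost.
Ice mass of Draik: 5.750×10^14 kg; ice mass of Fenik: 1.064×10^15 kg.
Fraction required = 5.750×10^14 / 1.064×10^15 = 0.540 → 54.0 %.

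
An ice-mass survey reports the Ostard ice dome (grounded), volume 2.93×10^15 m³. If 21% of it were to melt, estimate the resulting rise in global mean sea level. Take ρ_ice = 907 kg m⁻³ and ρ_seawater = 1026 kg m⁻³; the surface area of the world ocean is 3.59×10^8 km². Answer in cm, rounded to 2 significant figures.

Ostard: 0.21 × 2.93×10^15 m³ × (907/1026) = 5.439×10^14 m³ of water.
Spread over 3.59×10^14 m² of ocean, Δh = 5.439×10^14 / 3.59×10^14 = 1.52 m = 150 cm.

≈ 150 cm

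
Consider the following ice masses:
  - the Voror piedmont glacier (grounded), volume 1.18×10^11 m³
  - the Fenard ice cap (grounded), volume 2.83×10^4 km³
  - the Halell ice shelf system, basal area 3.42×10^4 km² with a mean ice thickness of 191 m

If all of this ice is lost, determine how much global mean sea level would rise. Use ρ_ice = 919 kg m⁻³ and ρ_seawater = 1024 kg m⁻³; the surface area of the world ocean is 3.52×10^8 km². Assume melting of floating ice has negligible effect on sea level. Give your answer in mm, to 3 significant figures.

Voror: 1.18×10^11 m³ × (919/1024) = 1.059×10^11 m³ of water.
Fenard: 2.83×10^4 km³ × (919/1024) = 2.540×10^4 km³ of water.
The Halell ice shelf system is floating and already displaces its own weight of water, so its melt adds essentially nothing to sea level.
Total added water ≈ 2.550×10^13 m³ over 3.52×10^14 m² → Δh = 0.0725 m = 72.5 mm.

≈ 72.5 mm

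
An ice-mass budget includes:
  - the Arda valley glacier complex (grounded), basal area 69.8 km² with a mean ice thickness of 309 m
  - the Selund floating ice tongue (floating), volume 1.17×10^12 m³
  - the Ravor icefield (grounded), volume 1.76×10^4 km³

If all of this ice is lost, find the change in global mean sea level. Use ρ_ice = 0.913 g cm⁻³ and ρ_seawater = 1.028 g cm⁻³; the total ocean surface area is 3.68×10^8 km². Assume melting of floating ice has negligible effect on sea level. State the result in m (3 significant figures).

Arda: ice volume = 69.8 km² × 309 m = 21.57 km³; 21.57 × (913/1028) = 19.16 km³ of water.
The Selund floating ice tongue is floating and already displaces its own weight of water, so its melt adds essentially nothing to sea level.
Ravor: 1.76×10^4 km³ × (913/1028) = 1.563×10^4 km³ of water.
Total added water ≈ 1.565×10^13 m³ over 3.68×10^14 m² → Δh = 0.0425 m.

≈ 0.0425 m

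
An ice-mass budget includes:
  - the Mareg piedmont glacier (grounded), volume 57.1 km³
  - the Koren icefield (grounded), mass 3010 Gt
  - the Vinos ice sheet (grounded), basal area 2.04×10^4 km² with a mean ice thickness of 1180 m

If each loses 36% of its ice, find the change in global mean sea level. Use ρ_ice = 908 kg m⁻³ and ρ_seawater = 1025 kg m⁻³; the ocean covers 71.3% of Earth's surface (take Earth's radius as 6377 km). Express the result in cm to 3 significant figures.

Mareg: 0.36 × 57.1 km³ × (908/1025) = 18.21 km³ of water.
Koren: 0.36 × 3010 Gt = 1.084×10^15 kg; dividing by ρ_w = 1025 kg m⁻³ gives 1.057×10^12 m³ of water.
Vinos: ice volume = 2.04×10^4 km² × 1180 m = 2.407×10^4 km³; 0.36 × 2.407×10^4 × (908/1025) = 7677 km³ of water.
Total added water ≈ 8.752×10^12 m³ over 3.64×10^14 m² → Δh = 0.0240 m = 2.40 cm.

≈ 2.40 cm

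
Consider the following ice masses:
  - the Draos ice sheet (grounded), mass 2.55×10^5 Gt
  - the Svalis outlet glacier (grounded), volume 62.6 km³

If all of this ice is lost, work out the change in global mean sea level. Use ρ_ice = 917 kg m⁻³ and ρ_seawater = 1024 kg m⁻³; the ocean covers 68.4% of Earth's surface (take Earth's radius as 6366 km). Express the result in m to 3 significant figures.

≈ 0.715 m

Draos: 2.55×10^5 Gt = 2.550×10^17 kg; dividing by ρ_w = 1024 kg m⁻³ gives 2.490×10^14 m³ of water.
Svalis: 62.6 km³ × (917/1024) = 56.06 km³ of water.
Total added water ≈ 2.491×10^14 m³ over 3.48×10^14 m² → Δh = 0.715 m.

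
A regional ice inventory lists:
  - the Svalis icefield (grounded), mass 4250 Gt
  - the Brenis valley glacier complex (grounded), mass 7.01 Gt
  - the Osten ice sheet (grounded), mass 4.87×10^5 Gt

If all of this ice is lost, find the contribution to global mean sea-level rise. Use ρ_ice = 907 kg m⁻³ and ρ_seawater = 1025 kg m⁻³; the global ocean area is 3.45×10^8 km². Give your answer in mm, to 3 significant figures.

≈ 1390 mm

Svalis: 4250 Gt = 4.250×10^15 kg; dividing by ρ_w = 1025 kg m⁻³ gives 4.146×10^12 m³ of water.
Brenis: 7.01 Gt = 7.010×10^12 kg; dividing by ρ_w = 1025 kg m⁻³ gives 6.839×10^9 m³ of water.
Osten: 4.87×10^5 Gt = 4.870×10^17 kg; dividing by ρ_w = 1025 kg m⁻³ gives 4.751×10^14 m³ of water.
Total added water ≈ 4.793×10^14 m³ over 3.45×10^14 m² → Δh = 1.39 m = 1390 mm.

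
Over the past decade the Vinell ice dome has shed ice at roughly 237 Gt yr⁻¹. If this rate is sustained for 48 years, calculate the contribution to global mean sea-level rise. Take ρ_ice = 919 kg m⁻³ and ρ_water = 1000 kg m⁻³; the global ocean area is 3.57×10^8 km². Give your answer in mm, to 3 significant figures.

≈ 31.9 mm

Total mass lost = 237 Gt/yr × 48 yr = 1.138×10^4 Gt = 1.138×10^16 kg.
ρ_w = 1000 kg m⁻³, so water volume = 1.138×10^16 / 1000 = 1.138×10^13 m³.
Δh = 1.138×10^13 / 3.57×10^14 = 0.0319 m = 31.9 mm.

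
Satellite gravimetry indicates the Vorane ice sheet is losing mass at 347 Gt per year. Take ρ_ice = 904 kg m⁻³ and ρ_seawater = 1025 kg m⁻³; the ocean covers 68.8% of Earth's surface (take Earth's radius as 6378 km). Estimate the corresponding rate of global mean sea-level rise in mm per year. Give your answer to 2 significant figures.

ρ_w = 1025 kg m⁻³. Annual water volume added = 347 Gt / ρ_w = 3.470×10^14 kg / 1025 kg m⁻³ = 3.385×10^11 m³.
Δh per year = 3.385×10^11 / 3.52×10^14 = 9.63×10^-4 m = 0.96 mm.

≈ 0.96 mm/yr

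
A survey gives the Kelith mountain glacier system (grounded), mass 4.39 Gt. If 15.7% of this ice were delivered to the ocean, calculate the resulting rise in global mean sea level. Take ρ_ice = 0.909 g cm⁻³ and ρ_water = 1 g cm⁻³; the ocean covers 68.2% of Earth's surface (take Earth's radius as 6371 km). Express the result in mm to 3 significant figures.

Kelith: 0.157 × 4.39 Gt = 6.892×10^11 kg; dividing by ρ_w = 1 g cm⁻³ = 1000 kg m⁻³ gives 6.892×10^8 m³ of water.
Spread over 3.48×10^14 m² of ocean, Δh = 6.892×10^8 / 3.48×10^14 = 1.98×10^-6 m = 1.98×10^-3 mm.

≈ 1.98×10^-3 mm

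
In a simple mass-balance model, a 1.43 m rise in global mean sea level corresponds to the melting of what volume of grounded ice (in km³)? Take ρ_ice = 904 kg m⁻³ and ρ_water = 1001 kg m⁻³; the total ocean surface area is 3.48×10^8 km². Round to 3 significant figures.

≈ 5.51×10^5 km³

Required water volume = Δh × A = 1.43 m × 3.48×10^14 m² = 4.976×10^14 m³ = 4.976×10^5 km³.
Ice volume = water volume × ρ_w/ρ_ice = 4.976×10^5 × 1001/904 = 5.51×10^5 km³.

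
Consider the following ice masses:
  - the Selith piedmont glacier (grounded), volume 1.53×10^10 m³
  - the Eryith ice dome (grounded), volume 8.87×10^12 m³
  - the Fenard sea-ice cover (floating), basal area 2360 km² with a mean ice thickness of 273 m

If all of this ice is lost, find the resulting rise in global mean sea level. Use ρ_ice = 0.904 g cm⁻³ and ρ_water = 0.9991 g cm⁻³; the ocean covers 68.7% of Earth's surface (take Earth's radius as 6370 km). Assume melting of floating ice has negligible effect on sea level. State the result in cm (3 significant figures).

≈ 2.30 cm

Selith: 1.53×10^10 m³ × (904/999.1) = 1.384×10^10 m³ of water.
Eryith: 8.87×10^12 m³ × (904/999.1) = 8.026×10^12 m³ of water.
The Fenard sea-ice cover is floating and already displaces its own weight of water, so its melt adds essentially nothing to sea level.
Total added water ≈ 8.040×10^12 m³ over 3.50×10^14 m² → Δh = 0.0230 m = 2.30 cm.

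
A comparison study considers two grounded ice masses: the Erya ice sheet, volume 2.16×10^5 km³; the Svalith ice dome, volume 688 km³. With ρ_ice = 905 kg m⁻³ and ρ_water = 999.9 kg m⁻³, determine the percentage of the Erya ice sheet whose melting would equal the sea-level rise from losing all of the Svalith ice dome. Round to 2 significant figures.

≈ 0.32 %

Equal sea-level rise means equal mass of meltwater, i.e. equal mass of ice lost.
Ice mass of Svalith: 6.226×10^14 kg; ice mass of Erya: 1.955×10^17 kg.
Fraction required = 6.226×10^14 / 1.955×10^17 = 3.19×10^-3 → 0.32 %.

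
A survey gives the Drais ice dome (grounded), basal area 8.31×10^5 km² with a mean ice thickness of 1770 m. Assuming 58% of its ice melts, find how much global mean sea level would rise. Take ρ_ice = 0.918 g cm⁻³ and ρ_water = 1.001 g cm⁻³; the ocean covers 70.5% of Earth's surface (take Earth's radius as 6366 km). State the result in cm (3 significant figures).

≈ 218 cm

Drais: ice volume = 8.31×10^5 km² × 1770 m = 1.471×10^6 km³; 0.58 × 1.471×10^6 × (918/1001) = 7.824×10^5 km³ of water.
Spread over 3.59×10^14 m² of ocean, Δh = 7.824×10^14 / 3.59×10^14 = 2.18 m = 218 cm.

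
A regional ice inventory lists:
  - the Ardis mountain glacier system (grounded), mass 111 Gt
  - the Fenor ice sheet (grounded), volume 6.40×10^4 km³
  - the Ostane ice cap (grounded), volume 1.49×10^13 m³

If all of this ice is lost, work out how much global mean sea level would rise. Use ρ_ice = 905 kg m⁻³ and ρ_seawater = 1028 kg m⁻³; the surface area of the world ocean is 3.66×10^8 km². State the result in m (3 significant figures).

Ardis: 111 Gt = 1.110×10^14 kg; dividing by ρ_w = 1028 kg m⁻³ gives 1.080×10^11 m³ of water.
Fenor: 6.40×10^4 km³ × (905/1028) = 5.634×10^4 km³ of water.
Ostane: 1.49×10^13 m³ × (905/1028) = 1.312×10^13 m³ of water.
Total added water ≈ 6.957×10^13 m³ over 3.66×10^14 m² → Δh = 0.190 m.

≈ 0.190 m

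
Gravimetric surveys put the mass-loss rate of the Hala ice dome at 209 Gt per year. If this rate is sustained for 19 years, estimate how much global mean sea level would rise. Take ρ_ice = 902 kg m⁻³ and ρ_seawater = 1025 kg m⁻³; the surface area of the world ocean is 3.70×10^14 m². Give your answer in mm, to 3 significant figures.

Total mass lost = 209 Gt/yr × 19 yr = 3971 Gt = 3.971×10^15 kg.
ρ_w = 1025 kg m⁻³, so water volume = 3.971×10^15 / 1025 = 3.874×10^12 m³.
Δh = 3.874×10^12 / 3.70×10^14 = 0.0105 m = 10.5 mm.

≈ 10.5 mm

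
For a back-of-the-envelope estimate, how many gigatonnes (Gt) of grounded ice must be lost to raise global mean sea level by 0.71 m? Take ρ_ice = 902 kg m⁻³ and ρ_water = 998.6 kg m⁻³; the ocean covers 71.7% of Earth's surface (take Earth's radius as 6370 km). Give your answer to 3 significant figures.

Required water volume = Δh × A = 0.71 m × 3.66×10^14 m² = 2.596×10^14 m³.
ρ_w = 998.6 kg m⁻³, so the mass of water = 2.596×10^14 m³ × 998.6 kg m⁻³ = 2.592×10^17 kg = 2.59×10^5 Gt (and the same mass of ice, by conservation).

≈ 2.59×10^5 Gt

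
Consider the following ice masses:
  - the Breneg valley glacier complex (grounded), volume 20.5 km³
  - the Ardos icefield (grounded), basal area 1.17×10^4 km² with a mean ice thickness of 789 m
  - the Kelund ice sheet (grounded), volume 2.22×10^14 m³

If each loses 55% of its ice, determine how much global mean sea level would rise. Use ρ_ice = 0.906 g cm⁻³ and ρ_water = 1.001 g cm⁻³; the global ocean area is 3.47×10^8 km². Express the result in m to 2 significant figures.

Breneg: 0.55 × 20.5 km³ × (906/1001) = 10.20 km³ of water.
Ardos: ice volume = 1.17×10^4 km² × 789 m = 9231 km³; 0.55 × 9231 × (906/1001) = 4595 km³ of water.
Kelund: 0.55 × 2.22×10^14 m³ × (906/1001) = 1.105×10^14 m³ of water.
Total added water ≈ 1.151×10^14 m³ over 3.47×10^14 m² → Δh = 0.332 m.

≈ 0.33 m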